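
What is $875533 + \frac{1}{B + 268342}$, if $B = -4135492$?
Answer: $\frac{3385817440949}{3867150} \approx 8.7553 \cdot 10^{5}$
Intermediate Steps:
$875533 + \frac{1}{B + 268342} = 875533 + \frac{1}{-4135492 + 268342} = 875533 + \frac{1}{-3867150} = 875533 - \frac{1}{3867150} = \frac{3385817440949}{3867150}$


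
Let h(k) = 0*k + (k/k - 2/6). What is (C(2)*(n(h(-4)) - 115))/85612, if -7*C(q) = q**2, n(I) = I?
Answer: 49/64209 ≈ 0.00076313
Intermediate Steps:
h(k) = 2/3 (h(k) = 0 + (1 - 2*1/6) = 0 + (1 - 1/3) = 0 + 2/3 = 2/3)
C(q) = -q**2/7
(C(2)*(n(h(-4)) - 115))/85612 = ((-1/7*2**2)*(2/3 - 115))/85612 = (-1/7*4*(-343/3))*(1/85612) = -4/7*(-343/3)*(1/85612) = (196/3)*(1/85612) = 49/64209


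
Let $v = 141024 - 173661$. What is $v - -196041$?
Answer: $163404$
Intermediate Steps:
$v = -32637$
$v - -196041 = -32637 - -196041 = -32637 + 196041 = 163404$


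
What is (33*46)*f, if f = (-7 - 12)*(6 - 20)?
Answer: 403788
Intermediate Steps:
f = 266 (f = -19*(-14) = 266)
(33*46)*f = (33*46)*266 = 1518*266 = 403788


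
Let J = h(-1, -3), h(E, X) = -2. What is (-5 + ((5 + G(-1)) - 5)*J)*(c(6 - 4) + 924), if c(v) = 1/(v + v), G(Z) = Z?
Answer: -11091/4 ≈ -2772.8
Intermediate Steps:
J = -2
c(v) = 1/(2*v)
(-5 + ((5 + G(-1)) - 5)*J)*(c(6 - 4) + 924) = (-5 + ((5 - 1) - 5)*(-2))*(1/(2*(6 - 4)) + 924) = (-5 + (4 - 5)*(-2))*((1/2)/2 + 924) = (-5 - 1*(-2))*((1/2)*(1/2) + 924) = (-5 + 2)*(1/4 + 924) = -3*3697/4 = -11091/4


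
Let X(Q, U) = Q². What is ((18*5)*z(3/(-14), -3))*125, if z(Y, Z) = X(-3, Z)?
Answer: 101250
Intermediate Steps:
z(Y, Z) = 9 (z(Y, Z) = (-3)² = 9)
((18*5)*z(3/(-14), -3))*125 = ((18*5)*9)*125 = (90*9)*125 = 810*125 = 101250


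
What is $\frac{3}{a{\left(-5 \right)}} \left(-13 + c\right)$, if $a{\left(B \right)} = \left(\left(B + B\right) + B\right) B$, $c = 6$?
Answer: $- \frac{7}{25} \approx -0.28$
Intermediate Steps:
$a{\left(B \right)} = 3 B^{2}$ ($a{\left(B \right)} = \left(2 B + B\right) B = 3 B B = 3 B^{2}$)
$\frac{3}{a{\left(-5 \right)}} \left(-13 + c\right) = \frac{3}{3 \left(-5\right)^{2}} \left(-13 + 6\right) = \frac{3}{3 \cdot 25} \left(-7\right) = \frac{3}{75} \left(-7\right) = 3 \cdot \frac{1}{75} \left(-7\right) = \frac{1}{25} \left(-7\right) = - \frac{7}{25}$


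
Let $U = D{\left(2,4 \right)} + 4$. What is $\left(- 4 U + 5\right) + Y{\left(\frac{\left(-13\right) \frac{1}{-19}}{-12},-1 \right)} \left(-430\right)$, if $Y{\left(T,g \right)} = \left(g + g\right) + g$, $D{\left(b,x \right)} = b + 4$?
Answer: $1255$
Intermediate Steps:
$D{\left(b,x \right)} = 4 + b$
$Y{\left(T,g \right)} = 3 g$ ($Y{\left(T,g \right)} = 2 g + g = 3 g$)
$U = 10$ ($U = \left(4 + 2\right) + 4 = 6 + 4 = 10$)
$\left(- 4 U + 5\right) + Y{\left(\frac{\left(-13\right) \frac{1}{-19}}{-12},-1 \right)} \left(-430\right) = \left(\left(-4\right) 10 + 5\right) + 3 \left(-1\right) \left(-430\right) = \left(-40 + 5\right) - -1290 = -35 + 1290 = 1255$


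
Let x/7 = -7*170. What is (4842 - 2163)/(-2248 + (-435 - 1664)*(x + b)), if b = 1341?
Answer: 893/4889221 ≈ 0.00018265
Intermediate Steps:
x = -8330 (x = 7*(-7*170) = 7*(-1190) = -8330)
(4842 - 2163)/(-2248 + (-435 - 1664)*(x + b)) = (4842 - 2163)/(-2248 + (-435 - 1664)*(-8330 + 1341)) = 2679/(-2248 - 2099*(-6989)) = 2679/(-2248 + 14669911) = 2679/14667663 = 2679*(1/14667663) = 893/4889221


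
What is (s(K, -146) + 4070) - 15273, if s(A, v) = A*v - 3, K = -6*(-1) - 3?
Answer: -11644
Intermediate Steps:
K = 3 (K = 6 - 3 = 3)
s(A, v) = -3 + A*v
(s(K, -146) + 4070) - 15273 = ((-3 + 3*(-146)) + 4070) - 15273 = ((-3 - 438) + 4070) - 15273 = (-441 + 4070) - 15273 = 3629 - 15273 = -11644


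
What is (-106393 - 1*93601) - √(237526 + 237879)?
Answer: -199994 - 17*√1645 ≈ -2.0068e+5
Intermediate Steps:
(-106393 - 1*93601) - √(237526 + 237879) = (-106393 - 93601) - √475405 = -199994 - 17*√1645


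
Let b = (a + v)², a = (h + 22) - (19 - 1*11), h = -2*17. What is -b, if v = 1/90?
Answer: -3236401/8100 ≈ -399.56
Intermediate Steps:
h = -34
v = 1/90 ≈ 0.011111
a = -20 (a = (-34 + 22) - (19 - 1*11) = -12 - (19 - 11) = -12 - 1*8 = -12 - 8 = -20)
b = 3236401/8100 (b = (-20 + 1/90)² = (-1799/90)² = 3236401/8100 ≈ 399.56)
-b = -1*3236401/8100 = -3236401/8100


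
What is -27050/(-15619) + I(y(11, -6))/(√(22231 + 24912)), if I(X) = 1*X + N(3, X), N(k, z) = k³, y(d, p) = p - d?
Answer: 27050/15619 + 10*√47143/47143 ≈ 1.7779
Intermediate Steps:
I(X) = 27 + X (I(X) = 1*X + 3³ = X + 27 = 27 + X)
-27050/(-15619) + I(y(11, -6))/(√(22231 + 24912)) = -27050/(-15619) + (27 + (-6 - 1*11))/(√(22231 + 24912)) = -27050*(-1/15619) + (27 + (-6 - 11))/(√47143) = 27050/15619 + (27 - 17)*(√47143/47143) = 27050/15619 + 10*(√47143/47143) = 27050/15619 + 10*√47143/47143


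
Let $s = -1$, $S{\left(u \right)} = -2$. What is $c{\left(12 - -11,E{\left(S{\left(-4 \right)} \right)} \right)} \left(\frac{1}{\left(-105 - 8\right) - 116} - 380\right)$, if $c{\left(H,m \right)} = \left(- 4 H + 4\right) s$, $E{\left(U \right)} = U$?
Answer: $- \frac{7657848}{229} \approx -33440.0$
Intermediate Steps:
$c{\left(H,m \right)} = -4 + 4 H$ ($c{\left(H,m \right)} = \left(- 4 H + 4\right) \left(-1\right) = \left(4 - 4 H\right) \left(-1\right) = -4 + 4 H$)
$c{\left(12 - -11,E{\left(S{\left(-4 \right)} \right)} \right)} \left(\frac{1}{\left(-105 - 8\right) - 116} - 380\right) = \left(-4 + 4 \left(12 - -11\right)\right) \left(\frac{1}{\left(-105 - 8\right) - 116} - 380\right) = \left(-4 + 4 \left(12 + 11\right)\right) \left(\frac{1}{-113 - 116} - 380\right) = \left(-4 + 4 \cdot 23\right) \left(\frac{1}{-229} - 380\right) = \left(-4 + 92\right) \left(- \frac{1}{229} - 380\right) = 88 \left(- \frac{87021}{229}\right) = - \frac{7657848}{229}$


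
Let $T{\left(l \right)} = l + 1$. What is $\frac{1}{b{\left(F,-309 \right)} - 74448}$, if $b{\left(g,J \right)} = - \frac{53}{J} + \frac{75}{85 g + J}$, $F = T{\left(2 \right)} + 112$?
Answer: $- \frac{2924994}{217759428439} \approx -1.3432 \cdot 10^{-5}$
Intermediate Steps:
$T{\left(l \right)} = 1 + l$
$F = 115$ ($F = \left(1 + 2\right) + 112 = 3 + 112 = 115$)
$b{\left(g,J \right)} = - \frac{53}{J} + \frac{75}{J + 85 g}$
$\frac{1}{b{\left(F,-309 \right)} - 74448} = \frac{1}{\frac{\left(-4505\right) 115 + 22 \left(-309\right)}{\left(-309\right) \left(-309 + 85 \cdot 115\right)} - 74448} = \frac{1}{- \frac{-518075 - 6798}{309 \left(-309 + 9775\right)} - 74448} = \frac{1}{\left(- \frac{1}{309}\right) \frac{1}{9466} \left(-524873\right) - 74448} = \frac{1}{\frac{524873}{2924994} - 74448} = \frac{1}{- \frac{217759428439}{2924994}} = - \frac{2924994}{217759428439}$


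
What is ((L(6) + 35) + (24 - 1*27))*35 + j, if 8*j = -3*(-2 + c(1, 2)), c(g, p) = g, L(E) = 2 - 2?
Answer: 8963/8 ≈ 1120.4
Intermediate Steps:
L(E) = 0
j = 3/8 (j = (-3*(-2 + 1))/8 = (-3*(-1))/8 = (⅛)*3 = 3/8 ≈ 0.37500)
((L(6) + 35) + (24 - 1*27))*35 + j = ((0 + 35) + (24 - 1*27))*35 + 3/8 = (35 + (24 - 27))*35 + 3/8 = (35 - 3)*35 + 3/8 = 32*35 + 3/8 = 1120 + 3/8 = 8963/8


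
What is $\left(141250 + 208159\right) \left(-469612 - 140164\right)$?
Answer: $-213061222384$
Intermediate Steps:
$\left(141250 + 208159\right) \left(-469612 - 140164\right) = 349409 \left(-609776\right) = -213061222384$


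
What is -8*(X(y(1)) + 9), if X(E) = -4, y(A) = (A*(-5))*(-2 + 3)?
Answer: -40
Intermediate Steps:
y(A) = -5*A (y(A) = -5*A*1 = -5*A)
-8*(X(y(1)) + 9) = -8*(-4 + 9) = -8*5 = -40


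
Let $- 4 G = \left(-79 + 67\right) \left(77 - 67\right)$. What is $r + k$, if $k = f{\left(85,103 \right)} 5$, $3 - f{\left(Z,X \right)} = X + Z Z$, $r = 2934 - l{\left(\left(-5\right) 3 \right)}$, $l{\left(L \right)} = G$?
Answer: $-33721$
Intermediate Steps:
$G = 30$ ($G = - \frac{\left(-79 + 67\right) \left(77 - 67\right)}{4} = - \frac{\left(-12\right) 10}{4} = \left(- \frac{1}{4}\right) \left(-120\right) = 30$)
$l{\left(L \right)} = 30$
$r = 2904$ ($r = 2934 - 30 = 2904$)
$f{\left(Z,X \right)} = 3 - X - Z^{2}$ ($f{\left(Z,X \right)} = 3 - \left(X + Z Z\right) = 3 - \left(X + Z^{2}\right) = 3 - X - Z^{2}$)
$k = -36625$ ($k = \left(3 - 103 - 85^{2}\right) 5 = \left(3 - 103 - 7225\right) 5 = \left(-7325\right) 5 = -36625$)
$r + k = 2904 - 36625 = -33721$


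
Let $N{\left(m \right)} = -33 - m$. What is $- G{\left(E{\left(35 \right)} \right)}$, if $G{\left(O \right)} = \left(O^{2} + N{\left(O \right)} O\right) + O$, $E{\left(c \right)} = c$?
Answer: $1120$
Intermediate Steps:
$G{\left(O \right)} = O + O^{2} + O \left(-33 - O\right)$ ($G{\left(O \right)} = \left(O^{2} + \left(-33 - O\right) O\right) + O = \left(O^{2} + O \left(-33 - O\right)\right) + O = O + O^{2} + O \left(-33 - O\right)$)
$- G{\left(E{\left(35 \right)} \right)} = - \left(-32\right) 35 = \left(-1\right) \left(-1120\right) = 1120$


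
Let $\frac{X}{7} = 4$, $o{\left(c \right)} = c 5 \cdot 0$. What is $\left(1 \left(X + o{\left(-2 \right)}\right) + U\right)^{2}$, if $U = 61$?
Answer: $7921$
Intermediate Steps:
$o{\left(c \right)} = 0$ ($o{\left(c \right)} = 5 c 0 = 0$)
$X = 28$ ($X = 7 \cdot 4 = 28$)
$\left(1 \left(X + o{\left(-2 \right)}\right) + U\right)^{2} = \left(1 \left(28 + 0\right) + 61\right)^{2} = \left(1 \cdot 28 + 61\right)^{2} = \left(28 + 61\right)^{2} = 89^{2} = 7921$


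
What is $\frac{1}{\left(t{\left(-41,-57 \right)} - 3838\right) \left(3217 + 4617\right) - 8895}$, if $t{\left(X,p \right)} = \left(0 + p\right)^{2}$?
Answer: $- \frac{1}{4623121} \approx -2.163 \cdot 10^{-7}$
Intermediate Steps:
$t{\left(X,p \right)} = p^{2}$
$\frac{1}{\left(t{\left(-41,-57 \right)} - 3838\right) \left(3217 + 4617\right) - 8895} = \frac{1}{\left(\left(-57\right)^{2} - 3838\right) \left(3217 + 4617\right) - 8895} = \frac{1}{\left(3249 - 3838\right) 7834 - 8895} = \frac{1}{\left(-589\right) 7834 - 8895} = \frac{1}{-4614226 - 8895} = \frac{1}{-4623121} = - \frac{1}{4623121}$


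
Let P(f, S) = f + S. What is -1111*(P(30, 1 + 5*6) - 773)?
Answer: 791032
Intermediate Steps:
P(f, S) = S + f
-1111*(P(30, 1 + 5*6) - 773) = -1111*(((1 + 5*6) + 30) - 773) = -1111*(((1 + 30) + 30) - 773) = -1111*((31 + 30) - 773) = -1111*(61 - 773) = -1111*(-712) = 791032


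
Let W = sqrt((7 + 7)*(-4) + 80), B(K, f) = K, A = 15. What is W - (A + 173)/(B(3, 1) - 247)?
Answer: 47/61 + 2*sqrt(6) ≈ 5.6695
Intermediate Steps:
W = 2*sqrt(6) (W = sqrt(14*(-4) + 80) = sqrt(-56 + 80) = sqrt(24) = 2*sqrt(6) ≈ 4.8990)
W - (A + 173)/(B(3, 1) - 247) = 2*sqrt(6) - (15 + 173)/(3 - 247) = 2*sqrt(6) - 188/(-244) = 2*sqrt(6) - 188*(-1)/244 = 2*sqrt(6) - 1*(-47/61) = 2*sqrt(6) + 47/61 = 47/61 + 2*sqrt(6)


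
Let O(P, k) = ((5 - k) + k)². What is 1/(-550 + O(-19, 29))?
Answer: -1/525 ≈ -0.0019048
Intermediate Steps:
O(P, k) = 25 (O(P, k) = 5² = 25)
1/(-550 + O(-19, 29)) = 1/(-550 + 25) = 1/(-525) = -1/525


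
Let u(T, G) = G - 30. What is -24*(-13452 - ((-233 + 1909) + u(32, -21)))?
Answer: 361848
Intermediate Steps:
u(T, G) = -30 + G
-24*(-13452 - ((-233 + 1909) + u(32, -21))) = -24*(-13452 - ((-233 + 1909) + (-30 - 21))) = -24*(-13452 - (1676 - 51)) = -24*(-13452 - 1*1625) = -24*(-13452 - 1625) = -24*(-15077) = 361848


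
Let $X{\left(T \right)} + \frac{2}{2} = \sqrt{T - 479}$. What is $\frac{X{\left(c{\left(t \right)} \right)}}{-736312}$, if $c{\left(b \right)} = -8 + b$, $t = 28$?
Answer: $\frac{1}{736312} - \frac{3 i \sqrt{51}}{736312} \approx 1.3581 \cdot 10^{-6} - 2.9097 \cdot 10^{-5} i$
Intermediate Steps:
$X{\left(T \right)} = -1 + \sqrt{-479 + T}$ ($X{\left(T \right)} = -1 + \sqrt{T - 479} = -1 + \sqrt{-479 + T}$)
$\frac{X{\left(c{\left(t \right)} \right)}}{-736312} = \frac{-1 + \sqrt{-479 + \left(-8 + 28\right)}}{-736312} = \left(-1 + \sqrt{-479 + 20}\right) \left(- \frac{1}{736312}\right) = \left(-1 + \sqrt{-459}\right) \left(- \frac{1}{736312}\right) = \left(-1 + 3 i \sqrt{51}\right) \left(- \frac{1}{736312}\right) = \frac{1}{736312} - \frac{3 i \sqrt{51}}{736312}$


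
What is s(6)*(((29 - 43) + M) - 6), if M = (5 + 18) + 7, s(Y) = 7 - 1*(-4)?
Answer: 110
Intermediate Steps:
s(Y) = 11 (s(Y) = 7 + 4 = 11)
M = 30 (M = 23 + 7 = 30)
s(6)*(((29 - 43) + M) - 6) = 11*(((29 - 43) + 30) - 6) = 11*((-14 + 30) - 6) = 11*(16 - 6) = 11*10 = 110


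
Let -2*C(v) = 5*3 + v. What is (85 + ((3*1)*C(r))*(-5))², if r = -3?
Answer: 30625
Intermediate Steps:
C(v) = -15/2 - v/2 (C(v) = -(5*3 + v)/2 = -(15 + v)/2 = -15/2 - v/2)
(85 + ((3*1)*C(r))*(-5))² = (85 + ((3*1)*(-15/2 - ½*(-3)))*(-5))² = (85 + (3*(-15/2 + 3/2))*(-5))² = (85 + (3*(-6))*(-5))² = (85 - 18*(-5))² = (85 + 90)² = 175² = 30625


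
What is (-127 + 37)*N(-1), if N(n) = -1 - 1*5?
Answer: 540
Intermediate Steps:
N(n) = -6 (N(n) = -1 - 5 = -6)
(-127 + 37)*N(-1) = (-127 + 37)*(-6) = -90*(-6) = 540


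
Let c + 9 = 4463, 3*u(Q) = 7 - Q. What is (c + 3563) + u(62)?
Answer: 23996/3 ≈ 7998.7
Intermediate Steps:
u(Q) = 7/3 - Q/3 (u(Q) = (7 - Q)/3 = 7/3 - Q/3)
c = 4454 (c = -9 + 4463 = 4454)
(c + 3563) + u(62) = (4454 + 3563) + (7/3 - 1/3*62) = 8017 + (7/3 - 62/3) = 8017 - 55/3 = 23996/3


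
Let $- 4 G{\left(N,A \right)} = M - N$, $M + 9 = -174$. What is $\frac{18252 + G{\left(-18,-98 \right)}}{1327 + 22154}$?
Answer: $\frac{24391}{31308} \approx 0.77907$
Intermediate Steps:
$M = -183$ ($M = -9 - 174 = -183$)
$G{\left(N,A \right)} = \frac{183}{4} + \frac{N}{4}$ ($G{\left(N,A \right)} = - \frac{-183 - N}{4} = \frac{183}{4} + \frac{N}{4}$)
$\frac{18252 + G{\left(-18,-98 \right)}}{1327 + 22154} = \frac{18252 + \left(\frac{183}{4} + \frac{1}{4} \left(-18\right)\right)}{1327 + 22154} = \frac{18252 + \left(\frac{183}{4} - \frac{9}{2}\right)}{23481} = \left(18252 + \frac{165}{4}\right) \frac{1}{23481} = \frac{73173}{4} \cdot \frac{1}{23481} = \frac{24391}{31308}$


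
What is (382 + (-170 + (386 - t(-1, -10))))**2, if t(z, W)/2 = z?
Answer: 360000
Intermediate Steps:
t(z, W) = 2*z
(382 + (-170 + (386 - t(-1, -10))))**2 = (382 + (-170 + (386 - 2*(-1))))**2 = (382 + (-170 + (386 - 1*(-2))))**2 = (382 + (-170 + (386 + 2)))**2 = (382 + (-170 + 388))**2 = (382 + 218)**2 = 600**2 = 360000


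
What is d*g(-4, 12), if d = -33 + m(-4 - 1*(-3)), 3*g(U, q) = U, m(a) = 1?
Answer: 128/3 ≈ 42.667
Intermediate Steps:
g(U, q) = U/3
d = -32 (d = -33 + 1 = -32)
d*g(-4, 12) = -32*(-4)/3 = -32*(-4/3) = 128/3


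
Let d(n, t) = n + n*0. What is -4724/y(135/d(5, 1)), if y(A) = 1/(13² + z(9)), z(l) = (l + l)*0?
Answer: -798356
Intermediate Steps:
z(l) = 0 (z(l) = (2*l)*0 = 0)
d(n, t) = n (d(n, t) = n + 0 = n)
y(A) = 1/169 (y(A) = 1/(13² + 0) = 1/(169 + 0) = 1/169)
-4724/y(135/d(5, 1)) = -4724/1/169 = -4724*169 = -798356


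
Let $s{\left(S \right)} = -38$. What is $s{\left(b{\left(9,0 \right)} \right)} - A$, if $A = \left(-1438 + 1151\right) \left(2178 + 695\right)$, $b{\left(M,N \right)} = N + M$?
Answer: $824513$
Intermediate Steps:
$b{\left(M,N \right)} = M + N$
$A = -824551$ ($A = \left(-287\right) 2873 = -824551$)
$s{\left(b{\left(9,0 \right)} \right)} - A = -38 - -824551 = -38 + 824551 = 824513$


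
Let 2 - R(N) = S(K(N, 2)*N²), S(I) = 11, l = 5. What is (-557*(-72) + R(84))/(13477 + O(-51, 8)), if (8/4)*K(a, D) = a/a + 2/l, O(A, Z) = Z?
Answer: 2673/899 ≈ 2.9733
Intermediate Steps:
K(a, D) = 7/10 (K(a, D) = (a/a + 2/5)/2 = (1 + 2*(⅕))/2 = (1 + ⅖)/2 = (½)*(7/5) = 7/10)
R(N) = -9 (R(N) = 2 - 1*11 = 2 - 11 = -9)
(-557*(-72) + R(84))/(13477 + O(-51, 8)) = (-557*(-72) - 9)/(13477 + 8) = (40104 - 9)/13485 = 40095*(1/13485) = 2673/899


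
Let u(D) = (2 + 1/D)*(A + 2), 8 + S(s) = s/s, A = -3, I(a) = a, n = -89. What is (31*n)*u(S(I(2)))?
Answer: 35867/7 ≈ 5123.9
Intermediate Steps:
S(s) = -7 (S(s) = -8 + s/s = -8 + 1 = -7)
u(D) = -2 - 1/D (u(D) = (2 + 1/D)*(-3 + 2) = (2 + 1/D)*(-1) = -2 - 1/D)
(31*n)*u(S(I(2))) = (31*(-89))*(-2 - 1/(-7)) = -2759*(-2 - 1*(-⅐)) = -2759*(-2 + ⅐) = -2759*(-13/7) = 35867/7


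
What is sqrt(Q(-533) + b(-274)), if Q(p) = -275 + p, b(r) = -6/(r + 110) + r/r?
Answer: I*sqrt(5426022)/82 ≈ 28.407*I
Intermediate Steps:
b(r) = 1 - 6/(110 + r) (b(r) = -6/(110 + r) + 1 = 1 - 6/(110 + r))
sqrt(Q(-533) + b(-274)) = sqrt((-275 - 533) + (104 - 274)/(110 - 274)) = sqrt(-808 - 170/(-164)) = sqrt(-808 - 1/164*(-170)) = sqrt(-808 + 85/82) = sqrt(-66171/82) = I*sqrt(5426022)/82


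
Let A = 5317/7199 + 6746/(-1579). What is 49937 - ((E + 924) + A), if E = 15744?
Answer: 378216244360/11367221 ≈ 33273.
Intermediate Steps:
A = -40168911/11367221 (A = 5317*(1/7199) + 6746*(-1/1579) = 5317/7199 - 6746/1579 = -40168911/11367221 ≈ -3.5337)
49937 - ((E + 924) + A) = 49937 - ((15744 + 924) - 40168911/11367221) = 49937 - (16668 - 40168911/11367221) = 49937 - 1*189428670717/11367221 = 49937 - 189428670717/11367221 = 378216244360/11367221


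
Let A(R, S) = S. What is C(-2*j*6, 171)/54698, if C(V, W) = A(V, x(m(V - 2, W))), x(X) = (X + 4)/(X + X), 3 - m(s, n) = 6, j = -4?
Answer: -1/328188 ≈ -3.0470e-6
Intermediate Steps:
m(s, n) = -3 (m(s, n) = 3 - 1*6 = 3 - 6 = -3)
x(X) = (4 + X)/(2*X) (x(X) = (4 + X)/((2*X)) = (4 + X)*(1/(2*X)) = (4 + X)/(2*X))
C(V, W) = -⅙ (C(V, W) = (½)*(4 - 3)/(-3) = (½)*(-⅓)*1 = -⅙)
C(-2*j*6, 171)/54698 = -⅙/54698 = -⅙*1/54698 = -1/328188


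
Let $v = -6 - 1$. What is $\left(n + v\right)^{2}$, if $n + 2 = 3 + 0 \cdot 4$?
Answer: $36$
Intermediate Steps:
$n = 1$ ($n = -2 + \left(3 + 0 \cdot 4\right) = -2 + \left(3 + 0\right) = -2 + 3 = 1$)
$v = -7$ ($v = -6 - 1 = -7$)
$\left(n + v\right)^{2} = \left(1 - 7\right)^{2} = \left(-6\right)^{2} = 36$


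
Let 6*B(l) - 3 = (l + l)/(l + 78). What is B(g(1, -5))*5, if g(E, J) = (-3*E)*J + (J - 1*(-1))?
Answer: 1445/534 ≈ 2.7060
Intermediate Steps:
g(E, J) = 1 + J - 3*E*J (g(E, J) = -3*E*J + (J + 1) = -3*E*J + (1 + J) = 1 + J - 3*E*J)
B(l) = ½ + l/(3*(78 + l)) (B(l) = ½ + ((l + l)/(l + 78))/6 = ½ + ((2*l)/(78 + l))/6 = ½ + (2*l/(78 + l))/6 = ½ + l/(3*(78 + l)))
B(g(1, -5))*5 = ((234 + 5*(1 - 5 - 3*1*(-5)))/(6*(78 + (1 - 5 - 3*1*(-5)))))*5 = ((234 + 5*(1 - 5 + 15))/(6*(78 + (1 - 5 + 15))))*5 = ((234 + 5*11)/(6*(78 + 11)))*5 = ((⅙)*(234 + 55)/89)*5 = ((⅙)*(1/89)*289)*5 = (289/534)*5 = 1445/534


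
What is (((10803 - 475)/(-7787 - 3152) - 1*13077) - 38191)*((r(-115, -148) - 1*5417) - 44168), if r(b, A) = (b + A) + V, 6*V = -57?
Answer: 27961630585350/10939 ≈ 2.5561e+9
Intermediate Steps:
V = -19/2 (V = (⅙)*(-57) = -19/2 ≈ -9.5000)
r(b, A) = -19/2 + A + b (r(b, A) = (b + A) - 19/2 = (A + b) - 19/2 = -19/2 + A + b)
(((10803 - 475)/(-7787 - 3152) - 1*13077) - 38191)*((r(-115, -148) - 1*5417) - 44168) = (((10803 - 475)/(-7787 - 3152) - 1*13077) - 38191)*(((-19/2 - 148 - 115) - 1*5417) - 44168) = ((10328/(-10939) - 13077) - 38191)*((-545/2 - 5417) - 44168) = ((10328*(-1/10939) - 13077) - 38191)*(-11379/2 - 44168) = ((-10328/10939 - 13077) - 38191)*(-99715/2) = (-143059631/10939 - 38191)*(-99715/2) = -560830980/10939*(-99715/2) = 27961630585350/10939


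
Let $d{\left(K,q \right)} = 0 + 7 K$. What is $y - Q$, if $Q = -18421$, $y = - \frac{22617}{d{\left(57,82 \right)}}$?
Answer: $\frac{348922}{19} \approx 18364.0$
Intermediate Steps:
$d{\left(K,q \right)} = 7 K$
$y = - \frac{1077}{19}$ ($y = - \frac{22617}{7 \cdot 57} = - \frac{22617}{399} = \left(-22617\right) \frac{1}{399} = - \frac{1077}{19} \approx -56.684$)
$y - Q = - \frac{1077}{19} - -18421 = - \frac{1077}{19} + 18421 = \frac{348922}{19}$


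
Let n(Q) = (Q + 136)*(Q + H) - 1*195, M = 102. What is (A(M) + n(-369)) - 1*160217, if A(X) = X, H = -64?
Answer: -59421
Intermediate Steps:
n(Q) = -195 + (-64 + Q)*(136 + Q) (n(Q) = (Q + 136)*(Q - 64) - 1*195 = (136 + Q)*(-64 + Q) - 195 = (-64 + Q)*(136 + Q) - 195 = -195 + (-64 + Q)*(136 + Q))
(A(M) + n(-369)) - 1*160217 = (102 + (-8899 + (-369)**2 + 72*(-369))) - 1*160217 = (102 + (-8899 + 136161 - 26568)) - 160217 = (102 + 100694) - 160217 = 100796 - 160217 = -59421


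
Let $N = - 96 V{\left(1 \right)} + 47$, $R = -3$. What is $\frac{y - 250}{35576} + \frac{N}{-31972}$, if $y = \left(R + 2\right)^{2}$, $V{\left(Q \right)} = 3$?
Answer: $\frac{153197}{284358968} \approx 0.00053874$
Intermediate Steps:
$N = -241$ ($N = \left(-96\right) 3 + 47 = -288 + 47 = -241$)
$y = 1$ ($y = \left(-3 + 2\right)^{2} = \left(-1\right)^{2} = 1$)
$\frac{y - 250}{35576} + \frac{N}{-31972} = \frac{1 - 250}{35576} - \frac{241}{-31972} = \left(1 - 250\right) \frac{1}{35576} - - \frac{241}{31972} = \left(-249\right) \frac{1}{35576} + \frac{241}{31972} = - \frac{249}{35576} + \frac{241}{31972} = \frac{153197}{284358968}$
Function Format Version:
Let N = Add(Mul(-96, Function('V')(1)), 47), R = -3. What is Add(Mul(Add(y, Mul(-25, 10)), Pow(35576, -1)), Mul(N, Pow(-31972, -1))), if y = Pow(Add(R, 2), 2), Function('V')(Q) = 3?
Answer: Rational(153197, 284358968) ≈ 0.00053874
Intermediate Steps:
N = -241 (N = Add(Mul(-96, 3), 47) = Add(-288, 47) = -241)
y = 1 (y = Pow(Add(-3, 2), 2) = Pow(-1, 2) = 1)
Add(Mul(Add(y, Mul(-25, 10)), Pow(35576, -1)), Mul(N, Pow(-31972, -1))) = Add(Mul(Add(1, Mul(-25, 10)), Pow(35576, -1)), Mul(-241, Pow(-31972, -1))) = Add(Mul(Add(1, -250), Rational(1, 35576)), Mul(-241, Rational(-1, 31972))) = Add(Mul(-249, Rational(1, 35576)), Rational(241, 31972)) = Add(Rational(-249, 35576), Rational(241, 31972)) = Rational(153197, 284358968)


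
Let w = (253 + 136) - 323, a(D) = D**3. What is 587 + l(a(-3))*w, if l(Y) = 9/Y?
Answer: 565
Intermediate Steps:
w = 66 (w = 389 - 323 = 66)
587 + l(a(-3))*w = 587 + (9/((-3)**3))*66 = 587 + (9/(-27))*66 = 587 + (9*(-1/27))*66 = 587 - 1/3*66 = 587 - 22 = 565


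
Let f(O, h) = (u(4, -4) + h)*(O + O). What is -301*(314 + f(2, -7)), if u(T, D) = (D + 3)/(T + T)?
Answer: -171871/2 ≈ -85936.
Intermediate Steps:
u(T, D) = (3 + D)/(2*T) (u(T, D) = (3 + D)/((2*T)) = (3 + D)*(1/(2*T)) = (3 + D)/(2*T))
f(O, h) = 2*O*(-⅛ + h) (f(O, h) = ((½)*(3 - 4)/4 + h)*(O + O) = ((½)*(¼)*(-1) + h)*(2*O) = (-⅛ + h)*(2*O) = 2*O*(-⅛ + h))
-301*(314 + f(2, -7)) = -301*(314 + (¼)*2*(-1 + 8*(-7))) = -301*(314 + (¼)*2*(-1 - 56)) = -301*(314 + (¼)*2*(-57)) = -301*(314 - 57/2) = -301*571/2 = -171871/2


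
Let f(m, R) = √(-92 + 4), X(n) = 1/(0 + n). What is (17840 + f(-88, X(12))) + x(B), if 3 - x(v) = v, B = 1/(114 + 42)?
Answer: 2783507/156 + 2*I*√22 ≈ 17843.0 + 9.3808*I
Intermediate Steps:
B = 1/156 ≈ 0.0064103
x(v) = 3 - v
X(n) = 1/n
f(m, R) = 2*I*√22 (f(m, R) = √(-88) = 2*I*√22)
(17840 + f(-88, X(12))) + x(B) = (17840 + 2*I*√22) + (3 - 1*1/156) = (17840 + 2*I*√22) + (3 - 1/156) = (17840 + 2*I*√22) + 467/156 = 2783507/156 + 2*I*√22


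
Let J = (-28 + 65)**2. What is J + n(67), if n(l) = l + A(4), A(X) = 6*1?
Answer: 1442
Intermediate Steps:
J = 1369 (J = 37**2 = 1369)
A(X) = 6
n(l) = 6 + l (n(l) = l + 6 = 6 + l)
J + n(67) = 1369 + (6 + 67) = 1369 + 73 = 1442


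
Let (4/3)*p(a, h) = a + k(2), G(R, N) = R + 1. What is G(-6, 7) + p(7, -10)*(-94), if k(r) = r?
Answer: -1279/2 ≈ -639.50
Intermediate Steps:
G(R, N) = 1 + R
p(a, h) = 3/2 + 3*a/4 (p(a, h) = 3*(a + 2)/4 = 3*(2 + a)/4 = 3/2 + 3*a/4)
G(-6, 7) + p(7, -10)*(-94) = (1 - 6) + (3/2 + (¾)*7)*(-94) = -5 + (3/2 + 21/4)*(-94) = -5 + (27/4)*(-94) = -5 - 1269/2 = -1279/2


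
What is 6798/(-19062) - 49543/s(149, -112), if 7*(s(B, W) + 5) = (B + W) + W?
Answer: 1101662147/349470 ≈ 3152.4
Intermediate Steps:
s(B, W) = -5 + B/7 + 2*W/7 (s(B, W) = -5 + ((B + W) + W)/7 = -5 + (B + 2*W)/7 = -5 + (B/7 + 2*W/7) = -5 + B/7 + 2*W/7)
6798/(-19062) - 49543/s(149, -112) = 6798/(-19062) - 49543/(-5 + (⅐)*149 + (2/7)*(-112)) = 6798*(-1/19062) - 49543/(-5 + 149/7 - 32) = -1133/3177 - 49543/(-110/7) = -1133/3177 - 49543*(-7/110) = -1133/3177 + 346801/110 = 1101662147/349470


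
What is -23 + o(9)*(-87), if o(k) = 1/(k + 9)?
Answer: -167/6 ≈ -27.833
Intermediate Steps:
o(k) = 1/(9 + k)
-23 + o(9)*(-87) = -23 - 87/(9 + 9) = -23 - 87/18 = -23 + (1/18)*(-87) = -23 - 29/6 = -167/6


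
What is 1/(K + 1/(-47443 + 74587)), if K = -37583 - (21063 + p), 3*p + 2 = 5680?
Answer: -27144/1643261567 ≈ -1.6518e-5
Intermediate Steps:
p = 5678/3 (p = -2/3 + (1/3)*5680 = -2/3 + 5680/3 = 5678/3 ≈ 1892.7)
K = -181616/3 (K = -37583 - (21063 + 5678/3) = -37583 - 1*68867/3 = -37583 - 68867/3 = -181616/3 ≈ -60539.)
1/(K + 1/(-47443 + 74587)) = 1/(-181616/3 + 1/(-47443 + 74587)) = 1/(-181616/3 + 1/27144) = 1/(-1643261567/27144) = -27144/1643261567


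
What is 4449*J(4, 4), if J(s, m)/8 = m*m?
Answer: 569472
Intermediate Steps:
J(s, m) = 8*m**2 (J(s, m) = 8*(m*m) = 8*m**2)
4449*J(4, 4) = 4449*(8*4**2) = 4449*(8*16) = 4449*128 = 569472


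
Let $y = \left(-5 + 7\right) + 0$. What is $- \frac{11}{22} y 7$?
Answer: $-7$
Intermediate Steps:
$y = 2$ ($y = 2 + 0 = 2$)
$- \frac{11}{22} y 7 = - \frac{11}{22} \cdot 2 \cdot 7 = \left(-11\right) \frac{1}{22} \cdot 2 \cdot 7 = \left(- \frac{1}{2}\right) 2 \cdot 7 = \left(-1\right) 7 = -7$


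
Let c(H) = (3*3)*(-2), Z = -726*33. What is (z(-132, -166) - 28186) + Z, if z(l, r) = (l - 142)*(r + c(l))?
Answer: -1728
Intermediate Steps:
Z = -23958
c(H) = -18 (c(H) = 9*(-2) = -18)
z(l, r) = (-142 + l)*(-18 + r) (z(l, r) = (l - 142)*(r - 18) = (-142 + l)*(-18 + r))
(z(-132, -166) - 28186) + Z = ((2556 - 142*(-166) - 18*(-132) - 132*(-166)) - 28186) - 23958 = ((2556 + 23572 + 2376 + 21912) - 28186) - 23958 = (50416 - 28186) - 23958 = 22230 - 23958 = -1728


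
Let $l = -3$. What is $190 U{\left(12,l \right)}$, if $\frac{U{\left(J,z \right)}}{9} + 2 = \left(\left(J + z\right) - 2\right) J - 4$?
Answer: $133380$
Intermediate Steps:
$U{\left(J,z \right)} = -54 + 9 J \left(-2 + J + z\right)$ ($U{\left(J,z \right)} = -18 + 9 \left(\left(\left(J + z\right) - 2\right) J - 4\right) = -18 + 9 \left(\left(-2 + J + z\right) J - 4\right) = -18 + 9 \left(J \left(-2 + J + z\right) - 4\right) = -18 + 9 \left(-4 + J \left(-2 + J + z\right)\right) = -18 + \left(-36 + 9 J \left(-2 + J + z\right)\right) = -54 + 9 J \left(-2 + J + z\right)$)
$190 U{\left(12,l \right)} = 190 \left(-54 - 216 + 9 \cdot 12^{2} + 9 \cdot 12 \left(-3\right)\right) = 190 \left(-54 - 216 + 9 \cdot 144 - 324\right) = 190 \left(-54 - 216 + 1296 - 324\right) = 190 \cdot 702 = 133380$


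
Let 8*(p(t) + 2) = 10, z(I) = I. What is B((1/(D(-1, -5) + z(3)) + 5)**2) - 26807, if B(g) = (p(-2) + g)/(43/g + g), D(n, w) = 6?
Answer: -127585685344/4759579 ≈ -26806.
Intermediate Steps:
p(t) = -3/4 (p(t) = -2 + (1/8)*10 = -2 + 5/4 = -3/4)
B(g) = (-3/4 + g)/(g + 43/g) (B(g) = (-3/4 + g)/(43/g + g) = (-3/4 + g)/(g + 43/g))
B((1/(D(-1, -5) + z(3)) + 5)**2) - 26807 = (1/(6 + 3) + 5)**2*(-3 + 4*(1/(6 + 3) + 5)**2)/(4*(43 + ((1/(6 + 3) + 5)**2)**2)) - 26807 = (1/9 + 5)**2*(-3 + 4*(1/9 + 5)**2)/(4*(43 + ((1/9 + 5)**2)**2)) - 26807 = (46/9)**2*(-3 + 4*(46/9)**2)/(4*(43 + ((46/9)**2)**2)) - 26807 = (1/4)*(2116/81)*(-3 + 4*(2116/81))/(43 + (2116/81)**2) - 26807 = (1/4)*(2116/81)*(-3 + 8464/81)/(43 + 4477456/6561) - 26807 = (1/4)*(2116/81)*(8221/81)/(4759579/6561) - 26807 = (1/4)*(2116/81)*(6561/4759579)*(8221/81) - 26807 = 4348909/4759579 - 26807 = -127585685344/4759579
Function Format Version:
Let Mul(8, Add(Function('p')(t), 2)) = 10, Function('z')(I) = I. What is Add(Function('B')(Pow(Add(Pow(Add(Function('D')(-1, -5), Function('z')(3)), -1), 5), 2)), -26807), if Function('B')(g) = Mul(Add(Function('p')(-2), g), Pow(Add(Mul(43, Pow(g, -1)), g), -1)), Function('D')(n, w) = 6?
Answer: Rational(-127585685344, 4759579) ≈ -26806.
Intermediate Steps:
Function('p')(t) = Rational(-3, 4) (Function('p')(t) = Add(-2, Mul(Rational(1, 8), 10)) = Add(-2, Rational(5, 4)) = Rational(-3, 4))
Function('B')(g) = Mul(Pow(Add(g, Mul(43, Pow(g, -1))), -1), Add(Rational(-3, 4), g)) (Function('B')(g) = Mul(Add(Rational(-3, 4), g), Pow(Add(Mul(43, Pow(g, -1)), g), -1)) = Mul(Add(Rational(-3, 4), g), Pow(Add(g, Mul(43, Pow(g, -1))), -1)) = Mul(Pow(Add(g, Mul(43, Pow(g, -1))), -1), Add(Rational(-3, 4), g)))
Add(Function('B')(Pow(Add(Pow(Add(Function('D')(-1, -5), Function('z')(3)), -1), 5), 2)), -26807) = Add(Mul(Rational(1, 4), Pow(Add(Pow(Add(6, 3), -1), 5), 2), Pow(Add(43, Pow(Pow(Add(Pow(Add(6, 3), -1), 5), 2), 2)), -1), Add(-3, Mul(4, Pow(Add(Pow(Add(6, 3), -1), 5), 2)))), -26807) = Add(Mul(Rational(1, 4), Pow(Add(Pow(9, -1), 5), 2), Pow(Add(43, Pow(Pow(Add(Pow(9, -1), 5), 2), 2)), -1), Add(-3, Mul(4, Pow(Add(Pow(9, -1), 5), 2)))), -26807) = Add(Mul(Rational(1, 4), Pow(Add(Rational(1, 9), 5), 2), Pow(Add(43, Pow(Pow(Add(Rational(1, 9), 5), 2), 2)), -1), Add(-3, Mul(4, Pow(Add(Rational(1, 9), 5), 2)))), -26807) = Add(Mul(Rational(1, 4), Pow(Rational(46, 9), 2), Pow(Add(43, Pow(Pow(Rational(46, 9), 2), 2)), -1), Add(-3, Mul(4, Pow(Rational(46, 9), 2)))), -26807) = Add(Mul(Rational(1, 4), Rational(2116, 81), Pow(Add(43, Pow(Rational(2116, 81), 2)), -1), Add(-3, Mul(4, Rational(2116, 81)))), -26807) = Add(Mul(Rational(1, 4), Rational(2116, 81), Pow(Add(43, Rational(4477456, 6561)), -1), Add(-3, Rational(8464, 81))), -26807) = Add(Mul(Rational(1, 4), Rational(2116, 81), Pow(Rational(4759579, 6561), -1), Rational(8221, 81)), -26807) = Add(Mul(Rational(1, 4), Rational(2116, 81), Rational(6561, 4759579), Rational(8221, 81)), -26807) = Add(Rational(4348909, 4759579), -26807) = Rational(-127585685344, 4759579)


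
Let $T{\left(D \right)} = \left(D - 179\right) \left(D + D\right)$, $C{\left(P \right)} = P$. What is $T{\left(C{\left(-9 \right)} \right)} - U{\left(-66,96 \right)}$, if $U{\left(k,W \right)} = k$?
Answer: $3450$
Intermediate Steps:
$T{\left(D \right)} = 2 D \left(-179 + D\right)$ ($T{\left(D \right)} = \left(-179 + D\right) 2 D = 2 D \left(-179 + D\right)$)
$T{\left(C{\left(-9 \right)} \right)} - U{\left(-66,96 \right)} = 2 \left(-9\right) \left(-179 - 9\right) - -66 = 2 \left(-9\right) \left(-188\right) + 66 = 3384 + 66 = 3450$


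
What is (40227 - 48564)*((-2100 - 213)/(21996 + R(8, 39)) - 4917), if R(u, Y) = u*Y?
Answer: 304830591471/7436 ≈ 4.0994e+7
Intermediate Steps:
R(u, Y) = Y*u
(40227 - 48564)*((-2100 - 213)/(21996 + R(8, 39)) - 4917) = (40227 - 48564)*((-2100 - 213)/(21996 + 39*8) - 4917) = -8337*(-2313/(21996 + 312) - 4917) = -8337*(-2313/22308 - 4917) = -8337*(-2313*1/22308 - 4917) = -8337*(-771/7436 - 4917) = -8337*(-36563583/7436) = 304830591471/7436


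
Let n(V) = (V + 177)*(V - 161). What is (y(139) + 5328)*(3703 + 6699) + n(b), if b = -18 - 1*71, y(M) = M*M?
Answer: 256376898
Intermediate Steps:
y(M) = M**2
b = -89 (b = -18 - 71 = -89)
n(V) = (-161 + V)*(177 + V) (n(V) = (177 + V)*(-161 + V) = (-161 + V)*(177 + V))
(y(139) + 5328)*(3703 + 6699) + n(b) = (139**2 + 5328)*(3703 + 6699) + (-28497 + (-89)**2 + 16*(-89)) = (19321 + 5328)*10402 + (-28497 + 7921 - 1424) = 24649*10402 - 22000 = 256398898 - 22000 = 256376898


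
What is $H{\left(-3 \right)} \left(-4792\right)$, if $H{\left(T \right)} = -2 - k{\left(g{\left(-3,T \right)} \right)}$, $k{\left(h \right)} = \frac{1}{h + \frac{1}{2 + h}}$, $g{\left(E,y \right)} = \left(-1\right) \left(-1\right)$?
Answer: $13178$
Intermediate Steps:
$g{\left(E,y \right)} = 1$
$H{\left(T \right)} = - \frac{11}{4}$ ($H{\left(T \right)} = -2 - \frac{2 + 1}{1 + 1^{2} + 2 \cdot 1} = -2 - \frac{1}{1 + 1 + 2} \cdot 3 = -2 - \frac{1}{4} \cdot 3 = -2 - \frac{3}{4} = - \frac{11}{4}$)
$H{\left(-3 \right)} \left(-4792\right) = \left(- \frac{11}{4}\right) \left(-4792\right) = 13178$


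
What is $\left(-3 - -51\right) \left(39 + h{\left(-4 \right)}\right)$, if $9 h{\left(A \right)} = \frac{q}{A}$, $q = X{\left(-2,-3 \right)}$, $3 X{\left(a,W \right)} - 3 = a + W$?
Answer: $\frac{16856}{9} \approx 1872.9$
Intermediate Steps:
$X{\left(a,W \right)} = 1 + \frac{W}{3} + \frac{a}{3}$ ($X{\left(a,W \right)} = 1 + \frac{a + W}{3} = 1 + \frac{W + a}{3} = 1 + \left(\frac{W}{3} + \frac{a}{3}\right) = 1 + \frac{W}{3} + \frac{a}{3}$)
$q = - \frac{2}{3}$ ($q = 1 + \frac{1}{3} \left(-3\right) + \frac{1}{3} \left(-2\right) = 1 - 1 - \frac{2}{3} = - \frac{2}{3} \approx -0.66667$)
$h{\left(A \right)} = - \frac{2}{27 A}$ ($h{\left(A \right)} = \frac{\left(- \frac{2}{3}\right) \frac{1}{A}}{9} = - \frac{2}{27 A}$)
$\left(-3 - -51\right) \left(39 + h{\left(-4 \right)}\right) = \left(-3 - -51\right) \left(39 - \frac{2}{27 \left(-4\right)}\right) = \left(-3 + 51\right) \left(39 - - \frac{1}{54}\right) = 48 \left(39 + \frac{1}{54}\right) = 48 \cdot \frac{2107}{54} = \frac{16856}{9}$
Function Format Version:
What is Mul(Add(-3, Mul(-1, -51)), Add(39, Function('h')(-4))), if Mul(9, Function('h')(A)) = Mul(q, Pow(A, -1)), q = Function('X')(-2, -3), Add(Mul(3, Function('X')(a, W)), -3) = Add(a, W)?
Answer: Rational(16856, 9) ≈ 1872.9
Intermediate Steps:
Function('X')(a, W) = Add(1, Mul(Rational(1, 3), W), Mul(Rational(1, 3), a)) (Function('X')(a, W) = Add(1, Mul(Rational(1, 3), Add(a, W))) = Add(1, Mul(Rational(1, 3), Add(W, a))) = Add(1, Add(Mul(Rational(1, 3), W), Mul(Rational(1, 3), a))) = Add(1, Mul(Rational(1, 3), W), Mul(Rational(1, 3), a)))
q = Rational(-2, 3) (q = Add(1, Mul(Rational(1, 3), -3), Mul(Rational(1, 3), -2)) = Add(1, -1, Rational(-2, 3)) = Rational(-2, 3) ≈ -0.66667)
Function('h')(A) = Mul(Rational(-2, 27), Pow(A, -1)) (Function('h')(A) = Mul(Rational(1, 9), Mul(Rational(-2, 3), Pow(A, -1))) = Mul(Rational(-2, 27), Pow(A, -1)))
Mul(Add(-3, Mul(-1, -51)), Add(39, Function('h')(-4))) = Mul(Add(-3, Mul(-1, -51)), Add(39, Mul(Rational(-2, 27), Pow(-4, -1)))) = Mul(Add(-3, 51), Add(39, Mul(Rational(-2, 27), Rational(-1, 4)))) = Mul(48, Add(39, Rational(1, 54))) = Mul(48, Rational(2107, 54)) = Rational(16856, 9)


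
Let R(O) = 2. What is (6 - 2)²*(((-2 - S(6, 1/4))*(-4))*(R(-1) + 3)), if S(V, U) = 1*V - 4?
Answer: 1280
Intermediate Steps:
S(V, U) = -4 + V (S(V, U) = V - 4 = -4 + V)
(6 - 2)²*(((-2 - S(6, 1/4))*(-4))*(R(-1) + 3)) = (6 - 2)²*(((-2 - (-4 + 6))*(-4))*(2 + 3)) = 4²*(((-2 - 1*2)*(-4))*5) = 16*(((-2 - 2)*(-4))*5) = 16*(-4*(-4)*5) = 16*(16*5) = 16*80 = 1280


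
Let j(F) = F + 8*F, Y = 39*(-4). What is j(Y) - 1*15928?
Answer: -17332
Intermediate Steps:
Y = -156
j(F) = 9*F
j(Y) - 1*15928 = 9*(-156) - 1*15928 = -1404 - 15928 = -17332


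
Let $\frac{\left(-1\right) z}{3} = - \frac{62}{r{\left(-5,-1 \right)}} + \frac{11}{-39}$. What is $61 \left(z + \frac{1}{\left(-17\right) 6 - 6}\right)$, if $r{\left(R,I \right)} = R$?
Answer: $- \frac{15571409}{7020} \approx -2218.1$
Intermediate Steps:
$z = - \frac{2363}{65}$ ($z = - 3 \left(- \frac{62}{-5} + \frac{11}{-39}\right) = - 3 \left(\left(-62\right) \left(- \frac{1}{5}\right) + 11 \left(- \frac{1}{39}\right)\right) = - 3 \left(\frac{62}{5} - \frac{11}{39}\right) = \left(-3\right) \frac{2363}{195} = - \frac{2363}{65} \approx -36.354$)
$61 \left(z + \frac{1}{\left(-17\right) 6 - 6}\right) = 61 \left(- \frac{2363}{65} + \frac{1}{\left(-17\right) 6 - 6}\right) = 61 \left(- \frac{2363}{65} + \frac{1}{-102 - 6}\right) = 61 \left(- \frac{2363}{65} + \frac{1}{-108}\right) = 61 \left(- \frac{2363}{65} - \frac{1}{108}\right) = 61 \left(- \frac{255269}{7020}\right) = - \frac{15571409}{7020}$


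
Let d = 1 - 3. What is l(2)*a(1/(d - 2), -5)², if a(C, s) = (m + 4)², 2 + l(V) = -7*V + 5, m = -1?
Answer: -891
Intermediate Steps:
d = -2
l(V) = 3 - 7*V (l(V) = -2 + (-7*V + 5) = -2 + (5 - 7*V) = 3 - 7*V)
a(C, s) = 9 (a(C, s) = (-1 + 4)² = 3² = 9)
l(2)*a(1/(d - 2), -5)² = (3 - 7*2)*9² = (3 - 14)*81 = -11*81 = -891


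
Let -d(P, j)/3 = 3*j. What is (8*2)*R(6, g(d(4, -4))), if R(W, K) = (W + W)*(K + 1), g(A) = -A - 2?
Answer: -7104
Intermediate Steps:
d(P, j) = -9*j
g(A) = -2 - A
R(W, K) = 2*W*(1 + K) (R(W, K) = (2*W)*(1 + K) = 2*W*(1 + K))
(8*2)*R(6, g(d(4, -4))) = (8*2)*(2*6*(1 + (-2 - (-9)*(-4)))) = 16*(2*6*(1 + (-2 - 1*36))) = 16*(2*6*(1 + (-2 - 36))) = 16*(2*6*(1 - 38)) = 16*(2*6*(-37)) = 16*(-444) = -7104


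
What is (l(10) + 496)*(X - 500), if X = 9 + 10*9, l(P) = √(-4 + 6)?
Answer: -198896 - 401*√2 ≈ -1.9946e+5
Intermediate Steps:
l(P) = √2
X = 99 (X = 9 + 90 = 99)
(l(10) + 496)*(X - 500) = (√2 + 496)*(99 - 500) = (496 + √2)*(-401) = -198896 - 401*√2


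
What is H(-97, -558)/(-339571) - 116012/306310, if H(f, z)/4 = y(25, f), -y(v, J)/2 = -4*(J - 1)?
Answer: -19216861346/52006996505 ≈ -0.36951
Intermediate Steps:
y(v, J) = -8 + 8*J (y(v, J) = -(-8)*(J - 1) = -(-8)*(-1 + J) = -2*(4 - 4*J) = -8 + 8*J)
H(f, z) = -32 + 32*f (H(f, z) = 4*(-8 + 8*f) = -32 + 32*f)
H(-97, -558)/(-339571) - 116012/306310 = (-32 + 32*(-97))/(-339571) - 116012/306310 = (-32 - 3104)*(-1/339571) - 116012*1/306310 = -3136*(-1/339571) - 58006/153155 = 3136/339571 - 58006/153155 = -19216861346/52006996505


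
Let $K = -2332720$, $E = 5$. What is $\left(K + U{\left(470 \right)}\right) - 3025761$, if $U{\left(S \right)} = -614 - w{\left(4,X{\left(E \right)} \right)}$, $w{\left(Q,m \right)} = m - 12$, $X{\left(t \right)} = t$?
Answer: $-5359088$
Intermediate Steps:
$w{\left(Q,m \right)} = -12 + m$
$U{\left(S \right)} = -607$ ($U{\left(S \right)} = -614 - \left(-12 + 5\right) = -614 - -7 = -614 + 7 = -607$)
$\left(K + U{\left(470 \right)}\right) - 3025761 = \left(-2332720 - 607\right) - 3025761 = -2333327 - 3025761 = -5359088$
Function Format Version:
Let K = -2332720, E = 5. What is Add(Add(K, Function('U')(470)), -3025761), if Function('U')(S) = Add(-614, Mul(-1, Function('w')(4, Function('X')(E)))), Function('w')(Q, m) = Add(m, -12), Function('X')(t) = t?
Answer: -5359088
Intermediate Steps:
Function('w')(Q, m) = Add(-12, m)
Function('U')(S) = -607 (Function('U')(S) = Add(-614, Mul(-1, Add(-12, 5))) = Add(-614, Mul(-1, -7)) = Add(-614, 7) = -607)
Add(Add(K, Function('U')(470)), -3025761) = Add(Add(-2332720, -607), -3025761) = Add(-2333327, -3025761) = -5359088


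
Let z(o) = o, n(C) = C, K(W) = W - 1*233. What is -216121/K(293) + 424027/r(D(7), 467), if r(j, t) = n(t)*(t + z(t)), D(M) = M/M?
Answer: -47120891959/13085340 ≈ -3601.0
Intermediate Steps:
K(W) = -233 + W (K(W) = W - 233 = -233 + W)
D(M) = 1
r(j, t) = 2*t² (r(j, t) = t*(t + t) = t*(2*t) = 2*t²)
-216121/K(293) + 424027/r(D(7), 467) = -216121/(-233 + 293) + 424027/((2*467²)) = -216121/60 + 424027/((2*218089)) = -216121*1/60 + 424027/436178 = -216121/60 + 424027*(1/436178) = -216121/60 + 424027/436178 = -47120891959/13085340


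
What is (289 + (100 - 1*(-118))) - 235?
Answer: 272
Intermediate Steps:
(289 + (100 - 1*(-118))) - 235 = (289 + (100 + 118)) - 235 = (289 + 218) - 235 = 507 - 235 = 272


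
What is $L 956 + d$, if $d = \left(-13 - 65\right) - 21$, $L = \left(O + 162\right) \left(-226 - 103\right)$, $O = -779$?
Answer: $194061209$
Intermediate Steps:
$L = 202993$ ($L = \left(-779 + 162\right) \left(-226 - 103\right) = \left(-617\right) \left(-329\right) = 202993$)
$d = -99$ ($d = -78 - 21 = -99$)
$L 956 + d = 202993 \cdot 956 - 99 = 194061308 - 99 = 194061209$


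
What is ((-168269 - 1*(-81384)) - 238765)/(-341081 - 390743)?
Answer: 162825/365912 ≈ 0.44498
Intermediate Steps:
((-168269 - 1*(-81384)) - 238765)/(-341081 - 390743) = ((-168269 + 81384) - 238765)/(-731824) = (-86885 - 238765)*(-1/731824) = -325650*(-1/731824) = 162825/365912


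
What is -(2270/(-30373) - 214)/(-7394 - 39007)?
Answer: -2167364/469779191 ≈ -0.0046136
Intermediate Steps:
-(2270/(-30373) - 214)/(-7394 - 39007) = -(2270*(-1/30373) - 214)/(-46401) = -(-2270/30373 - 214)*(-1)/46401 = -(-6502092)*(-1)/(30373*46401) = -1*2167364/469779191 = -2167364/469779191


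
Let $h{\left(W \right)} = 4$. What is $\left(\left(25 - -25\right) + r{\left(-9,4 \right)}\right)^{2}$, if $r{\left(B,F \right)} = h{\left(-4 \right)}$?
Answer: $2916$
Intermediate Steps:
$r{\left(B,F \right)} = 4$
$\left(\left(25 - -25\right) + r{\left(-9,4 \right)}\right)^{2} = \left(\left(25 - -25\right) + 4\right)^{2} = \left(\left(25 + 25\right) + 4\right)^{2} = \left(50 + 4\right)^{2} = 54^{2} = 2916$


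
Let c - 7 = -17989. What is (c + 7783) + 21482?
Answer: 11283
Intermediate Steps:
c = -17982 (c = 7 - 17989 = -17982)
(c + 7783) + 21482 = (-17982 + 7783) + 21482 = -10199 + 21482 = 11283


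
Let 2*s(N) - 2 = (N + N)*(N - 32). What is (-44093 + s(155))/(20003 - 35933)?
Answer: 25027/15930 ≈ 1.5711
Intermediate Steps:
s(N) = 1 + N*(-32 + N) (s(N) = 1 + ((N + N)*(N - 32))/2 = 1 + ((2*N)*(-32 + N))/2 = 1 + (2*N*(-32 + N))/2 = 1 + N*(-32 + N))
(-44093 + s(155))/(20003 - 35933) = (-44093 + (1 + 155² - 32*155))/(20003 - 35933) = (-44093 + (1 + 24025 - 4960))/(-15930) = (-44093 + 19066)*(-1/15930) = -25027*(-1/15930) = 25027/15930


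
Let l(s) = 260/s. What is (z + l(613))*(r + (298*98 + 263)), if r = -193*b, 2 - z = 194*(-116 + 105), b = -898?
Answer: 265567675468/613 ≈ 4.3323e+8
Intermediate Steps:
z = 2136 (z = 2 - 194*(-116 + 105) = 2 - 194*(-11) = 2 - 1*(-2134) = 2 + 2134 = 2136)
r = 173314 (r = -193*(-898) = 173314)
(z + l(613))*(r + (298*98 + 263)) = (2136 + 260/613)*(173314 + (298*98 + 263)) = (2136 + 260*(1/613))*(173314 + (29204 + 263)) = (2136 + 260/613)*(173314 + 29467) = (1309628/613)*202781 = 265567675468/613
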